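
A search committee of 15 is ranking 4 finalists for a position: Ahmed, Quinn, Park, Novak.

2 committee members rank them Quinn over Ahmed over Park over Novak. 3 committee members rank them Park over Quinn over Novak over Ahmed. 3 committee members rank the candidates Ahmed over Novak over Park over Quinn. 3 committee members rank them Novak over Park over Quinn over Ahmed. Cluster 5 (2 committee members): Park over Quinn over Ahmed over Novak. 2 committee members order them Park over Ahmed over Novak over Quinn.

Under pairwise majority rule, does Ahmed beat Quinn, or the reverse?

Ballots ranking Ahmed above Quinn: 3 + 2 = 5.
Ballots ranking Quinn above Ahmed: 15 − 5 = 10.
Quinn wins the head-to-head 10–5.

Quinn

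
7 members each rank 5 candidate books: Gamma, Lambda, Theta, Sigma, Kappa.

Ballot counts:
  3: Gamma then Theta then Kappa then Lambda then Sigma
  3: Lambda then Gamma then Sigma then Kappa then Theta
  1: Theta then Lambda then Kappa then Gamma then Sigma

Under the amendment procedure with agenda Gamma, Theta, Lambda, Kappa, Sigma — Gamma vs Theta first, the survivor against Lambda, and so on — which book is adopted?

Lambda

Round 1: Gamma vs Theta — 6–1, Gamma advances.
Round 2: Gamma vs Lambda — 3–4, Lambda advances.
Round 3: Lambda vs Kappa — 4–3, Lambda advances.
Round 4: Lambda vs Sigma — 7–0, Lambda advances.
The agenda winner is Lambda.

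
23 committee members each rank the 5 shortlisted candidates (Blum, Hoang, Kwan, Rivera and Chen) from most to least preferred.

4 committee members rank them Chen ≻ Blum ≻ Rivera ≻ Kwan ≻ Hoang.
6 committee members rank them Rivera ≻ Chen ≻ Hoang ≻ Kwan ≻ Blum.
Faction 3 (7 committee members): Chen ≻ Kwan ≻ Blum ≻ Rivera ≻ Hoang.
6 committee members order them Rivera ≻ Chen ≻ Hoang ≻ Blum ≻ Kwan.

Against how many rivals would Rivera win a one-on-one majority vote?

4

Rivera against each rival (23 committee members):
Rivera vs Blum: Rivera wins 12–11.
Rivera vs Hoang: Rivera is ranked higher on 4+6+7+6 = 23 ballots, Hoang on 0. Rivera wins 23–0.
Rivera vs Kwan: 4+6+6 = 16 for Rivera, 7 for Kwan — Rivera by 16–7.
Rivera vs Chen: Rivera wins 12–11.
Rivera beats Blum, Hoang, Kwan, Chen — 4 pairwise wins.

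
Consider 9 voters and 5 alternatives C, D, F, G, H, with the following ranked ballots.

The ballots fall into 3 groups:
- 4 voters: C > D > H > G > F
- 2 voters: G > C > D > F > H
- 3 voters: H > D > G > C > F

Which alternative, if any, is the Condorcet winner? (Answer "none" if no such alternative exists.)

none

Check each pair by majority over 9 ballots:
C vs D: C, 6–3.
C vs F: 4+2+3 = 9 for C, 0 for F — C by 9–0.
C vs G: G, 5–4.
C vs H: C is ranked higher on 4+2 = 6 ballots, H on 3. C wins 6–3.
D vs F: D is ranked higher on 4+2+3 = 9 ballots, F on 0. D wins 9–0.
D–G: D 7–2.
D vs H: D wins 6–3.
F vs G: F preferred on 0 ballots; G wins 9–0.
F vs H: H, 7–2.
G vs H: 2 to 7, H.
Every alternative loses at least once (C loses to G; D loses to C; F loses to C; G loses to D; H loses to C). The majority relation contains the cycle C > D > G > C, so there is no Condorcet winner.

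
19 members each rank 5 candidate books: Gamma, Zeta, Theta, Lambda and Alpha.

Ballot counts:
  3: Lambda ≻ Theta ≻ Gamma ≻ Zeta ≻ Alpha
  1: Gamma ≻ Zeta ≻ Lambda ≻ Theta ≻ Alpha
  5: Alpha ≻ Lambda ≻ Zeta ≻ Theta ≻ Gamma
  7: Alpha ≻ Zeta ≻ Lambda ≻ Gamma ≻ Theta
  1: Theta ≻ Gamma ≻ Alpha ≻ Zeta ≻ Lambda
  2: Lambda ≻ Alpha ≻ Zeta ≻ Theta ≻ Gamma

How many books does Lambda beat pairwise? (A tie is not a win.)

Lambda against each rival (19 members):
Lambda vs Gamma: Lambda preferred on 3+5+7+2 = 17 ballots; Lambda wins 17–2.
Lambda vs Zeta: 10 to 9, Lambda.
Lambda–Theta: Lambda 18–1.
Lambda–Alpha: Alpha 13–6.
Lambda beats Gamma, Zeta, Theta; loses to Alpha — 3 pairwise wins.

3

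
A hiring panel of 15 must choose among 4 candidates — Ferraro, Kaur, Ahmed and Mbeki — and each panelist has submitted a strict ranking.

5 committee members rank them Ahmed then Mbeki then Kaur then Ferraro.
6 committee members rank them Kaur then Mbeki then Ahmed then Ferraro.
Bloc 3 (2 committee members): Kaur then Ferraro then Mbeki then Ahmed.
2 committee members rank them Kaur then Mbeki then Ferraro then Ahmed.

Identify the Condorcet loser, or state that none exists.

Ferraro

Head-to-head results (15 committee members):
Ferraro vs Kaur: 0 for Ferraro, 15 for Kaur — Kaur by 15–0.
Ferraro–Ahmed: Ahmed 11–4.
Ferraro–Mbeki: Mbeki 13–2.
Kaur–Ahmed: Kaur 10–5.
Kaur–Mbeki: Kaur 10–5.
Ahmed vs Mbeki: Mbeki wins 10–5.
Ferraro loses to every other candidate — it is the Condorcet loser.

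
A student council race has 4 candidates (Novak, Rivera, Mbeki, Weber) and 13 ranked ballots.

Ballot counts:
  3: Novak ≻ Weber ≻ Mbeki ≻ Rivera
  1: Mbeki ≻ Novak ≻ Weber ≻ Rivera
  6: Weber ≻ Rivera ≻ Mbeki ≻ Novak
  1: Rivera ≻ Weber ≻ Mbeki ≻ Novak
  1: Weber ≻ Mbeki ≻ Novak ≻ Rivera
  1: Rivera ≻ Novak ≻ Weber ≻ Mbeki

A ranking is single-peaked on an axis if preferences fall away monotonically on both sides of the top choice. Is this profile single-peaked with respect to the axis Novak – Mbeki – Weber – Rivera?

Axis positions: Novak=1, Mbeki=2, Weber=3, Rivera=4.
Cluster 1: ranking walks positions 1-3-2-4; Weber is ranked above Mbeki even though Mbeki lies between Weber and the peak Novak on the axis — preferences dip and rise again. Not single-peaked.
Cluster 2 (peak Mbeki at position 2): ranking walks positions 2-1-3-4, expanding outward from the peak — single-peaked.
Cluster 3 (peak Weber at position 3): ranking walks positions 3-4-2-1, expanding outward from the peak — single-peaked.
Cluster 4 (peak Rivera at position 4): ranking walks positions 4-3-2-1, expanding outward from the peak — single-peaked.
Cluster 5 (peak Weber at position 3): ranking walks positions 3-2-1-4, expanding outward from the peak — single-peaked.
Cluster 6: ranking walks positions 4-1-3-2; Novak is ranked above Weber even though Weber lies between Novak and the peak Rivera on the axis — preferences dip and rise again. Not single-peaked.
Cluster 1 violates single-peakedness, so the profile is not single-peaked on this axis.

no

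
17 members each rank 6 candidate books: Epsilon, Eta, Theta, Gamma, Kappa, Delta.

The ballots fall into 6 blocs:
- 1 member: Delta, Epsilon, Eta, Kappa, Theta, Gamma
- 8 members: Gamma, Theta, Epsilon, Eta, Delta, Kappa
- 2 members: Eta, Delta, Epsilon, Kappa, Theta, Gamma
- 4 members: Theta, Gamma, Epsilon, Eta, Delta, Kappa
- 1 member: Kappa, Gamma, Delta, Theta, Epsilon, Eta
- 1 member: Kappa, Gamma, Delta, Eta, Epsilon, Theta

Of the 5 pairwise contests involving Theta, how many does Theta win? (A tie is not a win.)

Theta against each rival (17 members):
Theta vs Epsilon: Theta is ranked higher on 8+4+1 = 13 ballots, Epsilon on 4. Theta wins 13–4.
Theta vs Eta: Theta preferred on 8+4+1 = 13 ballots; Theta wins 13–4.
Theta vs Gamma: Theta is ranked higher on 1+2+4 = 7 ballots, Gamma on 10. Gamma wins 10–7.
Theta vs Kappa: Theta, 12–5.
Theta vs Delta: Theta, 12–5.
Theta beats Epsilon, Eta, Kappa, Delta; loses to Gamma — 4 pairwise wins.

4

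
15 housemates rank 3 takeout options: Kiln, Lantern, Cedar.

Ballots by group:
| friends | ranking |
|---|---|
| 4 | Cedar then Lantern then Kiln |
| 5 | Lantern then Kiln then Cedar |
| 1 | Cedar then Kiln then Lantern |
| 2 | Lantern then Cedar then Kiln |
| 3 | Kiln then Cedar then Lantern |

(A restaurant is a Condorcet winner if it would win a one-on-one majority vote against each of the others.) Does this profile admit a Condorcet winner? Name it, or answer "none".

none

Check each pair by majority over 15 ballots:
Kiln vs Lantern: 4 to 11, Lantern.
Kiln vs Cedar: 8 to 7, Kiln.
Lantern vs Cedar: Lantern preferred on 5+2 = 7 ballots; Cedar wins 8–7.
No restaurant is unbeaten: Kiln loses to Lantern; Lantern loses to Cedar; Cedar loses to Kiln. In particular Kiln beats Cedar beats Lantern beats Kiln is a majority cycle — no Condorcet winner exists.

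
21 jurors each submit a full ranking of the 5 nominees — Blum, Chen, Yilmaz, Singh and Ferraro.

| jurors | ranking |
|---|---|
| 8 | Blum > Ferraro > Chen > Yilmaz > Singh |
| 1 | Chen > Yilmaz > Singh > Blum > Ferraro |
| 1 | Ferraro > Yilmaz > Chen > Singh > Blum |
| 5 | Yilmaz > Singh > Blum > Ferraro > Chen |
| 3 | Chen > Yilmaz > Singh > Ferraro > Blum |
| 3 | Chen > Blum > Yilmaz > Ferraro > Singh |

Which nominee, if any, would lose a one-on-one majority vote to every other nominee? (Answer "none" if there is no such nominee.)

Head-to-head results (21 jurors):
Blum vs Chen: Blum, 13–8.
Blum vs Yilmaz: Blum is ranked higher on 8+3 = 11 ballots, Yilmaz on 10. Blum wins 11–10.
Blum vs Singh: 11 to 10, Blum.
Blum vs Ferraro: 8+1+5+3 = 17 for Blum, 4 for Ferraro — Blum by 17–4.
Chen vs Yilmaz: Chen preferred on 8+1+3+3 = 15 ballots; Chen wins 15–6.
Chen vs Singh: Chen wins 16–5.
Chen vs Ferraro: Chen preferred on 1+3+3 = 7 ballots; Ferraro wins 14–7.
Yilmaz vs Singh: Yilmaz preferred on 8+1+1+5+3+3 = 21 ballots; Yilmaz wins 21–0.
Yilmaz vs Ferraro: 12 to 9, Yilmaz.
Singh vs Ferraro: Singh is ranked higher on 1+5+3 = 9 ballots, Ferraro on 12. Ferraro wins 12–9.
Only Singh has no wins; Singh is the Condorcet loser.

Singh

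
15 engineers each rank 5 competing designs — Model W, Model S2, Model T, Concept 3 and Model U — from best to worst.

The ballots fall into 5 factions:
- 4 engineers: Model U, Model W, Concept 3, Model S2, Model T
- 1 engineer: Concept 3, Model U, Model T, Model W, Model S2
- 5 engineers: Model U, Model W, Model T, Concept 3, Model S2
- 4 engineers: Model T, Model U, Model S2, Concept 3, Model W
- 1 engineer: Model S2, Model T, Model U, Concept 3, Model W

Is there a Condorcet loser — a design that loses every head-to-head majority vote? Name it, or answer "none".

Model S2

Head-to-head results (15 engineers):
Model W vs Model S2: Model W preferred on 4+1+5 = 10 ballots; Model W wins 10–5.
Model W–Model T: Model W 9–6.
Model W–Concept 3: Model W 9–6.
Model W vs Model U: 0 for Model W, 15 for Model U — Model U by 15–0.
Model S2 vs Model T: Model T, 10–5.
Model S2 vs Concept 3: Model S2 is ranked higher on 4+1 = 5 ballots, Concept 3 on 10. Concept 3 wins 10–5.
Model S2–Model U: Model U 14–1.
Model T–Concept 3: Model T 10–5.
Model T vs Model U: Model T is ranked higher on 4+1 = 5 ballots, Model U on 10. Model U wins 10–5.
Concept 3 vs Model U: Model U wins 14–1.
Model S2 is beaten in every head-to-head and is the Condorcet loser.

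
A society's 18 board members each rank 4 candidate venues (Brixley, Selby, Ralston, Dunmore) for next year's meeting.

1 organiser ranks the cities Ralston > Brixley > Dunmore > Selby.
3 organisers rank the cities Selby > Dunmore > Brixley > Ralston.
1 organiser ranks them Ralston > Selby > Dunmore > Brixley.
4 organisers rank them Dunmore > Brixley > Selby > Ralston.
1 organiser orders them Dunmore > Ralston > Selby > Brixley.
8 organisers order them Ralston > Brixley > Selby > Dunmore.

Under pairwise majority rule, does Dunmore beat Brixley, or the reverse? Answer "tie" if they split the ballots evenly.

tie

Ballots ranking Dunmore above Brixley: 3 + 1 + 4 + 1 = 9.
Ballots ranking Brixley above Dunmore: 18 − 9 = 9.
9–9: the pair ties.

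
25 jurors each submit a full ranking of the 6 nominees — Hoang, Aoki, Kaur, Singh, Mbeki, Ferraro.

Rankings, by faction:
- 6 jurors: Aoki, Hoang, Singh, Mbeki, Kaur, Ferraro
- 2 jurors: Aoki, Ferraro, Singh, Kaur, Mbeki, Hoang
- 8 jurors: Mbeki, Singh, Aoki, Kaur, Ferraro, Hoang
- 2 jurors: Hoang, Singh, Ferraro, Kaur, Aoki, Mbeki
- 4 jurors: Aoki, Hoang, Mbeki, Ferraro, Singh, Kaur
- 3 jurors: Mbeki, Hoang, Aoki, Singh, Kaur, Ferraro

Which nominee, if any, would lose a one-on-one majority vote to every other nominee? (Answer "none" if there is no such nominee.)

Head-to-head results (25 jurors):
Hoang vs Aoki: Hoang preferred on 2+3 = 5 ballots; Aoki wins 20–5.
Hoang vs Kaur: Hoang wins 15–10.
Hoang–Singh: Hoang 15–10.
Hoang vs Mbeki: Hoang is ranked higher on 6+2+4 = 12 ballots, Mbeki on 13. Mbeki wins 13–12.
Hoang vs Ferraro: Hoang is ranked higher on 6+2+4+3 = 15 ballots, Ferraro on 10. Hoang wins 15–10.
Aoki–Kaur: Aoki 23–2.
Aoki vs Singh: Aoki wins 15–10.
Aoki vs Mbeki: Aoki is ranked higher on 6+2+2+4 = 14 ballots, Mbeki on 11. Aoki wins 14–11.
Aoki vs Ferraro: Aoki, 23–2.
Kaur–Singh: Singh 25–0.
Kaur vs Mbeki: Mbeki wins 21–4.
Kaur vs Ferraro: Kaur is ranked higher on 6+8+3 = 17 ballots, Ferraro on 8. Kaur wins 17–8.
Singh vs Mbeki: Mbeki, 15–10.
Singh vs Ferraro: Singh wins 19–6.
Mbeki vs Ferraro: Mbeki, 21–4.
Ferraro is beaten in every head-to-head and is the Condorcet loser.

Ferraro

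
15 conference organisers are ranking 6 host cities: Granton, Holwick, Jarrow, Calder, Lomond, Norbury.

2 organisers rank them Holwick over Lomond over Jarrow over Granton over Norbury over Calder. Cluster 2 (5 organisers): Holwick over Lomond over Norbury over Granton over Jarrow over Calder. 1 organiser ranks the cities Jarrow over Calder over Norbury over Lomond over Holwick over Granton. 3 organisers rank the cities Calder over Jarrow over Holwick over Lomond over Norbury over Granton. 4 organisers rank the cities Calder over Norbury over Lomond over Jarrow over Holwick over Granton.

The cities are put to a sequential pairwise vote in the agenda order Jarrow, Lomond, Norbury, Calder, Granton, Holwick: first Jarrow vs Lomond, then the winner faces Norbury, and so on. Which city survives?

Round 1: Jarrow vs Lomond — 4–11, Lomond advances.
Round 2: Lomond vs Norbury — 10–5, Lomond advances.
Round 3: Lomond vs Calder — 7–8, Calder advances.
Round 4: Calder vs Granton — 8–7, Calder advances.
Round 5: Calder vs Holwick — 8–7, Calder advances.
Calder survives the agenda.

Calder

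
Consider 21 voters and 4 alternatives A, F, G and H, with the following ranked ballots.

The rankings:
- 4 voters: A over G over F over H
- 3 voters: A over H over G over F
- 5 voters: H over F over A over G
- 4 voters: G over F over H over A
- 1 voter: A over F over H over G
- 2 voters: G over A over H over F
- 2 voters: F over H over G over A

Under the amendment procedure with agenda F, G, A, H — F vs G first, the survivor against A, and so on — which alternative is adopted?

H

Round 1: F vs G — 8–13, G advances.
Round 2: G vs A — 8–13, A advances.
Round 3: A vs H — 10–11, H advances.
The agenda winner is H.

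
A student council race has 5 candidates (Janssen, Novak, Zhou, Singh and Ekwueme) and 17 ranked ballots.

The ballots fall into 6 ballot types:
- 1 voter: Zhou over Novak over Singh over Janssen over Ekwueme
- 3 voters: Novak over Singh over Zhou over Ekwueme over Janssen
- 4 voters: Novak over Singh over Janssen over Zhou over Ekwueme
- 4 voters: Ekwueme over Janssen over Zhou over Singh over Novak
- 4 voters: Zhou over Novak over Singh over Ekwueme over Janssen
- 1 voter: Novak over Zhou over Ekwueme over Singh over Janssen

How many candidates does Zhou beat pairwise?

Zhou against each rival (17 voters):
Zhou vs Janssen: Zhou is ranked higher on 1+3+4+1 = 9 ballots, Janssen on 8. Zhou wins 9–8.
Zhou vs Novak: Zhou, 9–8.
Zhou vs Singh: 10 to 7, Zhou.
Zhou vs Ekwueme: Zhou wins 13–4.
Zhou beats Janssen, Novak, Singh, Ekwueme — 4 pairwise wins.

4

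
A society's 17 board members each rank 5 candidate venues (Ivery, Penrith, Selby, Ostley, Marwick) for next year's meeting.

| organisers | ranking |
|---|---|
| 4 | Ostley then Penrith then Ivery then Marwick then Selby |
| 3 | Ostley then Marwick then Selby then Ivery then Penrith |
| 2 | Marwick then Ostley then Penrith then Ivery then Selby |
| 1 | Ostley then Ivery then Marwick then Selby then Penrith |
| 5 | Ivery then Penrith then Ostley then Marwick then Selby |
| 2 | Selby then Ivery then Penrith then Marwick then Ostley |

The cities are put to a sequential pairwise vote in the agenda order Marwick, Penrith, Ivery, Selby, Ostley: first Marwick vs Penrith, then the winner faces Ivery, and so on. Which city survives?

Round 1: Marwick vs Penrith — 6–11, Penrith advances.
Round 2: Penrith vs Ivery — 6–11, Ivery advances.
Round 3: Ivery vs Selby — 12–5, Ivery advances.
Round 4: Ivery vs Ostley — 7–10, Ostley advances.
The agenda winner is Ostley.

Ostley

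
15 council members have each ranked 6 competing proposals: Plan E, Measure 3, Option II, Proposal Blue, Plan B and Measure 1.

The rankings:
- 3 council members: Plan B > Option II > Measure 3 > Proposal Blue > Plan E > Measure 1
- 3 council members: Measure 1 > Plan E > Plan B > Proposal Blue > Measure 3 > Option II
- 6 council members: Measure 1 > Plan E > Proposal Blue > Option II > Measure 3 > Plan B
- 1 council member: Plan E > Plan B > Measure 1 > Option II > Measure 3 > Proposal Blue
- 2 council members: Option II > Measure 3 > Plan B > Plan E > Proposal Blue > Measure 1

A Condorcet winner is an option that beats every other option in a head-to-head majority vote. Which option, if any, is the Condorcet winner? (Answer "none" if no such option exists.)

Check each pair by majority over 15 ballots:
Plan E vs Measure 3: Plan E, 10–5.
Plan E vs Option II: Plan E, 10–5.
Plan E–Proposal Blue: Plan E 12–3.
Plan E vs Plan B: Plan E wins 10–5.
Plan E vs Measure 1: Measure 1 wins 9–6.
Measure 3 vs Option II: Option II wins 12–3.
Measure 3 vs Proposal Blue: Proposal Blue wins 9–6.
Measure 3 vs Plan B: Measure 3 wins 8–7.
Measure 3 vs Measure 1: Measure 1 wins 10–5.
Option II–Proposal Blue: Proposal Blue 9–6.
Option II vs Plan B: Option II wins 8–7.
Option II–Measure 1: Measure 1 10–5.
Proposal Blue vs Plan B: Plan B wins 9–6.
Proposal Blue vs Measure 1: Measure 1 wins 10–5.
Plan B vs Measure 1: Measure 1, 9–6.
Only Measure 1 has no losses; Measure 1 is the Condorcet winner.

Measure 1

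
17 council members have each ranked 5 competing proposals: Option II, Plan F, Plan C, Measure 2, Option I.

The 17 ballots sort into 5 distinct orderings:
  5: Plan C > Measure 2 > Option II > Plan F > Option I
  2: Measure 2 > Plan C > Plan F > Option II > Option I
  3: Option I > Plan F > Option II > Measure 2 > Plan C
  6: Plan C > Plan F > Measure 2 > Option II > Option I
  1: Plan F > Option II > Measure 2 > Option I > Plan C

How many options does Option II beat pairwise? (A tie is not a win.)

1

Option II against each rival (17 council members):
Option II vs Plan F: Plan F, 12–5.
Option II vs Plan C: Option II preferred on 3+1 = 4 ballots; Plan C wins 13–4.
Option II vs Measure 2: 4 to 13, Measure 2.
Option II vs Option I: 14 to 3, Option II.
Option II beats Option I; loses to Plan F, Plan C, Measure 2 — 1 pairwise win.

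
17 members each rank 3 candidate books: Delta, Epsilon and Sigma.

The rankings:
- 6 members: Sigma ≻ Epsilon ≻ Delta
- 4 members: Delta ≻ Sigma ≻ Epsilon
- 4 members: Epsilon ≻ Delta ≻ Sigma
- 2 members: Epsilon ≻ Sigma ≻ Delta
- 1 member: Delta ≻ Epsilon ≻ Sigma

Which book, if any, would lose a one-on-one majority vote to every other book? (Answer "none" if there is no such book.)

Pairwise majorities:
Delta vs Epsilon: Epsilon wins 12–5.
Delta vs Sigma: Delta, 9–8.
Epsilon vs Sigma: Epsilon preferred on 4+2+1 = 7 ballots; Sigma wins 10–7.
Each book has at least one pairwise win (Delta beats Sigma; Epsilon beats Delta; Sigma beats Epsilon) — no Condorcet loser.

none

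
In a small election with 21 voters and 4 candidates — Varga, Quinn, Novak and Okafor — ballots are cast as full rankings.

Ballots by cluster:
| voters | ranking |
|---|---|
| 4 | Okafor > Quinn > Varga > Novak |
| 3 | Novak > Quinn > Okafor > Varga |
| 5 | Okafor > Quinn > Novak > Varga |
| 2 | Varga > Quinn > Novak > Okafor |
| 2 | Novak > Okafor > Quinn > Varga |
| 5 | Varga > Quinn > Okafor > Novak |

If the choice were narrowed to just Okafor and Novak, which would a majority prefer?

Okafor

Ballots ranking Okafor above Novak: 4 + 5 + 5 = 14.
Ballots ranking Novak above Okafor: 21 − 14 = 7.
Okafor wins the head-to-head 14–7.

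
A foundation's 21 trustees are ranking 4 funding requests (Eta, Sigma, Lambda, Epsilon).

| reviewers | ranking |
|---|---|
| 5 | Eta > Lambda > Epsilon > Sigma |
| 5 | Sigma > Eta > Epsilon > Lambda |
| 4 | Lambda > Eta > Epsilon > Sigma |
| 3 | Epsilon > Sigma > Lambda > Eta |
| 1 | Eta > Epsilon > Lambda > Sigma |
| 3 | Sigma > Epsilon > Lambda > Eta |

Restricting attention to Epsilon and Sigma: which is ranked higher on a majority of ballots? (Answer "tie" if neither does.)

Epsilon

Ballots ranking Epsilon above Sigma: 5 + 4 + 3 + 1 = 13.
Ballots ranking Sigma above Epsilon: 21 − 13 = 8.
Epsilon wins the head-to-head 13–8.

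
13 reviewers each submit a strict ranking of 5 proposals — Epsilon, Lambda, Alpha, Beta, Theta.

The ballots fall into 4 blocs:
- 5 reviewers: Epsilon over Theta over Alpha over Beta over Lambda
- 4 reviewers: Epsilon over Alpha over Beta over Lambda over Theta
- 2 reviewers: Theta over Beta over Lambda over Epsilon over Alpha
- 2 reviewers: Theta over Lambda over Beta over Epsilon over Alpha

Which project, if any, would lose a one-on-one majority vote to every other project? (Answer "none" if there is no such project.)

Head-to-head results (13 reviewers):
Epsilon vs Lambda: 5+4 = 9 for Epsilon, 4 for Lambda — Epsilon by 9–4.
Epsilon vs Alpha: Epsilon, 13–0.
Epsilon vs Beta: 9 to 4, Epsilon.
Epsilon vs Theta: Epsilon wins 9–4.
Lambda vs Alpha: 4 to 9, Alpha.
Lambda vs Beta: 2 to 11, Beta.
Lambda vs Theta: Theta, 9–4.
Alpha vs Beta: Alpha, 9–4.
Alpha vs Theta: Theta, 9–4.
Beta–Theta: Theta 9–4.
Lambda is beaten in every head-to-head and is the Condorcet loser.

Lambda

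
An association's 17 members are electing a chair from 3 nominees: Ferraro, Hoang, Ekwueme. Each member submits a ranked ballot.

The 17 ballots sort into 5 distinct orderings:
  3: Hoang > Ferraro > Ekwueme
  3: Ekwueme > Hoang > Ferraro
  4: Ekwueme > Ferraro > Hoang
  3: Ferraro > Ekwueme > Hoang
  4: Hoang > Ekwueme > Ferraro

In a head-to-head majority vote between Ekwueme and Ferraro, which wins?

Ballots ranking Ekwueme above Ferraro: 3 + 4 + 4 = 11.
Ballots ranking Ferraro above Ekwueme: 17 − 11 = 6.
Ekwueme wins the head-to-head 11–6.

Ekwueme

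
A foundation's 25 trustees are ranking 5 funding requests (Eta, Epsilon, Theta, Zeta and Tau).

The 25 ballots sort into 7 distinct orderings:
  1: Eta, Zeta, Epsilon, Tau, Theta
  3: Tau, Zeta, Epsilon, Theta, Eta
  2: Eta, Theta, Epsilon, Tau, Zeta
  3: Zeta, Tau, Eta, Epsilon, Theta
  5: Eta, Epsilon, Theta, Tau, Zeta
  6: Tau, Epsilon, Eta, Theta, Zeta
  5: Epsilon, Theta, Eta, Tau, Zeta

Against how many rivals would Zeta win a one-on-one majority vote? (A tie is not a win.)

Zeta against each rival (25 reviewers):
Zeta vs Eta: Eta wins 19–6.
Zeta vs Epsilon: 1+3+3 = 7 for Zeta, 18 for Epsilon — Epsilon by 18–7.
Zeta vs Theta: Theta wins 18–7.
Zeta vs Tau: Zeta is ranked higher on 1+3 = 4 ballots, Tau on 21. Tau wins 21–4.
Zeta beats no one; loses to Eta, Epsilon, Theta, Tau — 0 pairwise wins.

0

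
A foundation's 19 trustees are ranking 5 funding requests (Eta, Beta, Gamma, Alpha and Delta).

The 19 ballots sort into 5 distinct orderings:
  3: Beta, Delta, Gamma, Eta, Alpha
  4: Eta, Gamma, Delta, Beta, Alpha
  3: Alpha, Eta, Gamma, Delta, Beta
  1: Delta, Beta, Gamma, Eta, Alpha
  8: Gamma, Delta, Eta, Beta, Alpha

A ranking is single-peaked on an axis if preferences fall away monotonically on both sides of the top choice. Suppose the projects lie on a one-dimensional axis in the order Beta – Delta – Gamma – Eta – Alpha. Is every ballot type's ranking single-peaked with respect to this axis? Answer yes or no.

Axis positions: Beta=1, Delta=2, Gamma=3, Eta=4, Alpha=5.
Ballot type 1 (peak Beta at position 1): ranking walks positions 1-2-3-4-5, expanding outward from the peak — single-peaked.
Ballot type 2 (peak Eta at position 4): ranking walks positions 4-3-2-1-5, expanding outward from the peak — single-peaked.
Ballot type 3 (peak Alpha at position 5): ranking walks positions 5-4-3-2-1, expanding outward from the peak — single-peaked.
Ballot type 4 (peak Delta at position 2): ranking walks positions 2-1-3-4-5, expanding outward from the peak — single-peaked.
Ballot type 5 (peak Gamma at position 3): ranking walks positions 3-2-4-1-5, expanding outward from the peak — single-peaked.
Every ranking is single-peaked on this axis.

yes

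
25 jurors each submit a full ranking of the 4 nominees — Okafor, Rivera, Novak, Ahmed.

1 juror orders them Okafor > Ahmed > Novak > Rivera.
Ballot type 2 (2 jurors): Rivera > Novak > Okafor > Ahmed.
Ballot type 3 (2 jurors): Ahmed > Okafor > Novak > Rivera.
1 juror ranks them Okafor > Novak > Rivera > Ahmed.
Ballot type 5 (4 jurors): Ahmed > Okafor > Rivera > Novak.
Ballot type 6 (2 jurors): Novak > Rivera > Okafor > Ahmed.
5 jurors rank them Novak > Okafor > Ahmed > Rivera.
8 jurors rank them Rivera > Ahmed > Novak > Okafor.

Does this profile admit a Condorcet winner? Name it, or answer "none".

none

Head-to-head results (25 jurors):
Okafor–Rivera: Okafor 13–12.
Okafor–Novak: Novak 17–8.
Okafor vs Ahmed: Ahmed, 14–11.
Rivera–Novak: Rivera 14–11.
Rivera vs Ahmed: Rivera wins 13–12.
Novak vs Ahmed: Ahmed wins 15–10.
Each nominee drops at least one matchup (Okafor loses to Novak; Rivera loses to Okafor; Novak loses to Rivera; Ahmed loses to Rivera); the cycle Okafor beats Rivera beats Novak beats Okafor rules out a Condorcet winner.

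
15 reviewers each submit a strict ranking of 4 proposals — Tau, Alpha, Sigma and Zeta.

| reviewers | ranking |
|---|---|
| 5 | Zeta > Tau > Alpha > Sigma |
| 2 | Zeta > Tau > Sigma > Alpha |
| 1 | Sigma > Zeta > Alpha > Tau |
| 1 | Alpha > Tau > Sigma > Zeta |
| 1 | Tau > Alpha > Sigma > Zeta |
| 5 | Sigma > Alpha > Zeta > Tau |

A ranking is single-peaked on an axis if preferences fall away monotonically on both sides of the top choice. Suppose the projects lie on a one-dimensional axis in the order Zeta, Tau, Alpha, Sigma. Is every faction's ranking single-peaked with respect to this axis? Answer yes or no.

no

Axis positions: Zeta=1, Tau=2, Alpha=3, Sigma=4.
Faction 1 (peak Zeta at position 1): ranking walks positions 1-2-3-4, expanding outward from the peak — single-peaked.
Faction 2: ranking walks positions 1-2-4-3; Sigma is ranked above Alpha even though Alpha lies between Sigma and the peak Zeta on the axis — preferences dip and rise again. Not single-peaked.
Faction 3: ranking walks positions 4-1-3-2; Zeta is ranked above Alpha even though Alpha lies between Zeta and the peak Sigma on the axis — preferences dip and rise again. Not single-peaked.
Faction 4 (peak Alpha at position 3): ranking walks positions 3-2-4-1, expanding outward from the peak — single-peaked.
Faction 5 (peak Tau at position 2): ranking walks positions 2-3-4-1, expanding outward from the peak — single-peaked.
Faction 6: ranking walks positions 4-3-1-2; Zeta is ranked above Tau even though Tau lies between Zeta and the peak Sigma on the axis — preferences dip and rise again. Not single-peaked.
Faction 2 violates single-peakedness, so the profile is not single-peaked on this axis.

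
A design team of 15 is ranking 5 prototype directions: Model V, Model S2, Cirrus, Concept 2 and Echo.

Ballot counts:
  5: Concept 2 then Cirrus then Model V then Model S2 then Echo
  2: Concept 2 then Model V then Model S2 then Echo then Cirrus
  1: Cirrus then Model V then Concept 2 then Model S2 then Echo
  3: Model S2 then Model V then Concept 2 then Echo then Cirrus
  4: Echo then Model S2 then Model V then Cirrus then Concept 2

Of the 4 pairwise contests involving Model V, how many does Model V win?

4

Model V against each rival (15 engineers):
Model V vs Model S2: 5+2+1 = 8 for Model V, 7 for Model S2 — Model V by 8–7.
Model V vs Cirrus: Model V wins 9–6.
Model V vs Concept 2: Model V wins 8–7.
Model V vs Echo: Model V, 11–4.
Model V beats Model S2, Cirrus, Concept 2, Echo — 4 pairwise wins.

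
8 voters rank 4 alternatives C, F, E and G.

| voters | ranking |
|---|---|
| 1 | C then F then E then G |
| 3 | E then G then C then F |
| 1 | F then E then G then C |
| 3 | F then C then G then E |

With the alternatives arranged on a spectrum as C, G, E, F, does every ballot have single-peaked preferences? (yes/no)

Axis positions: C=1, G=2, E=3, F=4.
Bloc 1: ranking walks positions 1-4-3-2; F is ranked above G even though G lies between F and the peak C on the axis — preferences dip and rise again. Not single-peaked.
Bloc 2 (peak E at position 3): ranking walks positions 3-2-1-4, expanding outward from the peak — single-peaked.
Bloc 3 (peak F at position 4): ranking walks positions 4-3-2-1, expanding outward from the peak — single-peaked.
Bloc 4: ranking walks positions 4-1-2-3; C is ranked above E even though E lies between C and the peak F on the axis — preferences dip and rise again. Not single-peaked.
Bloc 1 violates single-peakedness, so the profile is not single-peaked on this axis.

no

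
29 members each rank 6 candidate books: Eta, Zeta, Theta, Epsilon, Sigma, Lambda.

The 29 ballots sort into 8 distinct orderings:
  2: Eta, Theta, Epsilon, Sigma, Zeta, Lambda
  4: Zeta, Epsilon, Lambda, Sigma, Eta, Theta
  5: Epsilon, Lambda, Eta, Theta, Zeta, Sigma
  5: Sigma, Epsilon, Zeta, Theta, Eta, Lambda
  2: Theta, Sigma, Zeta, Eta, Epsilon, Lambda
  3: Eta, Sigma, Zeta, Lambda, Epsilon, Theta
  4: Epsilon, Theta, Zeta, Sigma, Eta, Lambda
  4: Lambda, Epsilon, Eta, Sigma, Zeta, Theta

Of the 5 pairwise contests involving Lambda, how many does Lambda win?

Lambda against each rival (29 members):
Lambda vs Eta: Eta, 16–13.
Lambda vs Zeta: 9 to 20, Zeta.
Lambda vs Theta: Lambda wins 16–13.
Lambda vs Epsilon: 7 to 22, Epsilon.
Lambda vs Sigma: Sigma, 16–13.
Lambda beats Theta; loses to Eta, Zeta, Epsilon, Sigma — 1 pairwise win.

1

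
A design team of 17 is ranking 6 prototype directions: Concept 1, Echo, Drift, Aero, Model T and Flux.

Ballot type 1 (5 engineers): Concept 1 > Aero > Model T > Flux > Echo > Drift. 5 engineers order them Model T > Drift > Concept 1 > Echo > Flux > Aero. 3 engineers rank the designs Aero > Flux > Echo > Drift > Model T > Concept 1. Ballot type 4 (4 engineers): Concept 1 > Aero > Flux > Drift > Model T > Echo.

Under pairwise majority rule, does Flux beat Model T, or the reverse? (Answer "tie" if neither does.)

Model T

Ballots ranking Flux above Model T: 3 + 4 = 7.
Ballots ranking Model T above Flux: 17 − 7 = 10.
Model T wins the head-to-head 10–7.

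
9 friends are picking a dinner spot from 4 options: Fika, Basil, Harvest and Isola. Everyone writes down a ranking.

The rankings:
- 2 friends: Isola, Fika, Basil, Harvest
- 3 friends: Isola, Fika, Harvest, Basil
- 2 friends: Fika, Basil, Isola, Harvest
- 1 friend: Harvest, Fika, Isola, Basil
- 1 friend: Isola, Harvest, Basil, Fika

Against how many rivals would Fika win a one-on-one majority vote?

Fika against each rival (9 friends):
Fika–Basil: Fika 8–1.
Fika vs Harvest: Fika wins 7–2.
Fika–Isola: Isola 6–3.
Fika beats Basil, Harvest; loses to Isola — 2 pairwise wins.

2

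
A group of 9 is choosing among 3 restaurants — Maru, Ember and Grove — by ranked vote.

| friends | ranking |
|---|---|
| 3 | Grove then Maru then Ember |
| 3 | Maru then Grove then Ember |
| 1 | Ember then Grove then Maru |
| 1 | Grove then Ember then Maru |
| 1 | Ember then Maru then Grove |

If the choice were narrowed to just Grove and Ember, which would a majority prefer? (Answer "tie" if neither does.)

Ballots ranking Grove above Ember: 3 + 3 + 1 = 7.
Ballots ranking Ember above Grove: 9 − 7 = 2.
Grove wins the head-to-head 7–2.

Grove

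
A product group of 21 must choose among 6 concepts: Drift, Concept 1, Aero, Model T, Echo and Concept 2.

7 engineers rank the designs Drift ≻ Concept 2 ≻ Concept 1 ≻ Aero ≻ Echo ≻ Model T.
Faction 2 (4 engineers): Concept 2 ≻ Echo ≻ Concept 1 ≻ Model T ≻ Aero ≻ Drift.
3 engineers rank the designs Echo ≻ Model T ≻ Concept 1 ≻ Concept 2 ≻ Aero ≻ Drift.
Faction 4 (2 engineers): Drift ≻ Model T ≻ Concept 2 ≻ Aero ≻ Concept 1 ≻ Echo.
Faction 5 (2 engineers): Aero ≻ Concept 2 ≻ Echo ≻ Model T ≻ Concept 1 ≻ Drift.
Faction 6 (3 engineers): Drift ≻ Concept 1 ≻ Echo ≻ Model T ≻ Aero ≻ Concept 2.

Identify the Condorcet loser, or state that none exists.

Head-to-head results (21 engineers):
Drift vs Concept 1: Drift, 12–9.
Drift vs Aero: Drift wins 12–9.
Drift vs Model T: Drift is ranked higher on 7+2+3 = 12 ballots, Model T on 9. Drift wins 12–9.
Drift vs Echo: Drift preferred on 7+2+3 = 12 ballots; Drift wins 12–9.
Drift–Concept 2: Drift 12–9.
Concept 1 vs Aero: 17 to 4, Concept 1.
Concept 1 vs Model T: Concept 1 preferred on 7+4+3 = 14 ballots; Concept 1 wins 14–7.
Concept 1 vs Echo: 7+2+3 = 12 for Concept 1, 9 for Echo — Concept 1 by 12–9.
Concept 1 vs Concept 2: Concept 2, 15–6.
Aero vs Model T: Model T wins 12–9.
Aero vs Echo: Aero, 11–10.
Aero vs Concept 2: Concept 2, 16–5.
Model T vs Echo: Echo, 19–2.
Model T–Concept 2: Concept 2 13–8.
Echo vs Concept 2: 6 to 15, Concept 2.
Every design wins at least one matchup (Drift beats Concept 1; Concept 1 beats Aero; Aero beats Echo; Model T beats Aero; Echo beats Model T; Concept 2 beats Concept 1), so there is no Condorcet loser.

none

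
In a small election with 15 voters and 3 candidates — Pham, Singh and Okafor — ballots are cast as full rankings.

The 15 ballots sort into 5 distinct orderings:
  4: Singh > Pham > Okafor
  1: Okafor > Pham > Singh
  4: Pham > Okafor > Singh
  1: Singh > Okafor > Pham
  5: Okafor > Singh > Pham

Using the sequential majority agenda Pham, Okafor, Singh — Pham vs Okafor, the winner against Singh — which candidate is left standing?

Round 1: Pham vs Okafor — 8–7, Pham advances.
Round 2: Pham vs Singh — 5–10, Singh advances.
The agenda winner is Singh.

Singh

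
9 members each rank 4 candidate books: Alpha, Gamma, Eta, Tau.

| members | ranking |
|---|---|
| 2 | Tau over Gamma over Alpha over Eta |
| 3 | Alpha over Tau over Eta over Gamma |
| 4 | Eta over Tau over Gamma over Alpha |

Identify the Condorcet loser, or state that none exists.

none

Head-to-head results (9 members):
Alpha vs Gamma: Gamma wins 6–3.
Alpha–Eta: Alpha 5–4.
Alpha vs Tau: Alpha preferred on 3 ballots; Tau wins 6–3.
Gamma vs Eta: Eta wins 7–2.
Gamma vs Tau: Gamma is ranked higher on 0 ballots, Tau on 9. Tau wins 9–0.
Eta vs Tau: 4 to 5, Tau.
Every book wins at least one matchup (Alpha beats Eta; Gamma beats Alpha; Eta beats Gamma; Tau beats Alpha), so there is no Condorcet loser.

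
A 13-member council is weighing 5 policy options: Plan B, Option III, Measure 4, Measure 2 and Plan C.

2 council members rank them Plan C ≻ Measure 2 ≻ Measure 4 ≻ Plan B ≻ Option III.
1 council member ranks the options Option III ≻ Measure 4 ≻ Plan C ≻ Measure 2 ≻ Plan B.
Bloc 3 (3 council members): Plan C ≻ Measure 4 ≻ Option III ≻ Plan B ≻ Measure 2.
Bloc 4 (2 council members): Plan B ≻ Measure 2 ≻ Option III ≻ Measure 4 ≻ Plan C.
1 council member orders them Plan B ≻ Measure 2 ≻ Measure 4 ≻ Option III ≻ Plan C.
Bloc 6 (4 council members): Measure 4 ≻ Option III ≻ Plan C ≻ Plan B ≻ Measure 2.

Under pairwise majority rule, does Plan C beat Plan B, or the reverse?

Ballots ranking Plan C above Plan B: 2 + 1 + 3 + 4 = 10.
Ballots ranking Plan B above Plan C: 13 − 10 = 3.
Plan C wins the head-to-head 10–3.

Plan C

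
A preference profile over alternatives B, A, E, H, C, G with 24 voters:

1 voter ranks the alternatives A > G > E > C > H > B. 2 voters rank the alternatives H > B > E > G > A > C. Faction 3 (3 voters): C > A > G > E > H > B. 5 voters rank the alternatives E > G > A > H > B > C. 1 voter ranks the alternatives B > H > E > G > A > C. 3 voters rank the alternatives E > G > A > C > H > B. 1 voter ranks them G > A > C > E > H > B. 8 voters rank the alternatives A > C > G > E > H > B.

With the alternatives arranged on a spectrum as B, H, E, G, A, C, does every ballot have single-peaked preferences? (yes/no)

Axis positions: B=1, H=2, E=3, G=4, A=5, C=6.
Faction 1 (peak A at position 5): ranking walks positions 5-4-3-6-2-1, expanding outward from the peak — single-peaked.
Faction 2 (peak H at position 2): ranking walks positions 2-1-3-4-5-6, expanding outward from the peak — single-peaked.
Faction 3 (peak C at position 6): ranking walks positions 6-5-4-3-2-1, expanding outward from the peak — single-peaked.
Faction 4 (peak E at position 3): ranking walks positions 3-4-5-2-1-6, expanding outward from the peak — single-peaked.
Faction 5 (peak B at position 1): ranking walks positions 1-2-3-4-5-6, expanding outward from the peak — single-peaked.
Faction 6 (peak E at position 3): ranking walks positions 3-4-5-6-2-1, expanding outward from the peak — single-peaked.
Faction 7 (peak G at position 4): ranking walks positions 4-5-6-3-2-1, expanding outward from the peak — single-peaked.
Faction 8 (peak A at position 5): ranking walks positions 5-6-4-3-2-1, expanding outward from the peak — single-peaked.
Every ranking is single-peaked on this axis.

yes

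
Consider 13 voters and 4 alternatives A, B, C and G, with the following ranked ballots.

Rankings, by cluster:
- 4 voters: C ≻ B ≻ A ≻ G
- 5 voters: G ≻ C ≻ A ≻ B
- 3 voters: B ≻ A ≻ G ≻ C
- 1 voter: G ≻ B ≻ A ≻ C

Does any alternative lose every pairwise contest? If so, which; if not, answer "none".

none

Pairwise majorities:
A vs B: B, 8–5.
A vs C: 4 to 9, C.
A vs G: A wins 7–6.
B vs C: 4 to 9, C.
B vs G: B is ranked higher on 4+3 = 7 ballots, G on 6. B wins 7–6.
C–G: G 9–4.
No alternative is winless: A beats G; B beats A; C beats A; G beats C. There is no Condorcet loser.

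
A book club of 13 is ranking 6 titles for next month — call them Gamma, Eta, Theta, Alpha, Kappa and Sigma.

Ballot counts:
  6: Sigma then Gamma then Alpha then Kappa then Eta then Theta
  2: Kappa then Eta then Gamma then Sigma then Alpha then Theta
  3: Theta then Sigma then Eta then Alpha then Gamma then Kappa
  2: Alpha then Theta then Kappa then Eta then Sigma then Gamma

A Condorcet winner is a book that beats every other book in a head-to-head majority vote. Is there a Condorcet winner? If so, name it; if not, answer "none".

Sigma

Pairwise majorities:
Gamma–Eta: Eta 7–6.
Gamma vs Theta: Gamma preferred on 6+2 = 8 ballots; Gamma wins 8–5.
Gamma vs Alpha: 8 to 5, Gamma.
Gamma vs Kappa: 6+3 = 9 for Gamma, 4 for Kappa — Gamma by 9–4.
Gamma vs Sigma: Sigma, 11–2.
Eta vs Theta: Eta preferred on 6+2 = 8 ballots; Eta wins 8–5.
Eta vs Alpha: Alpha wins 8–5.
Eta vs Kappa: Eta is ranked higher on 3 ballots, Kappa on 10. Kappa wins 10–3.
Eta vs Sigma: 2+2 = 4 for Eta, 9 for Sigma — Sigma by 9–4.
Theta–Alpha: Alpha 10–3.
Theta vs Kappa: 5 to 8, Kappa.
Theta vs Sigma: 3+2 = 5 for Theta, 8 for Sigma — Sigma by 8–5.
Alpha vs Kappa: 6+3+2 = 11 for Alpha, 2 for Kappa — Alpha by 11–2.
Alpha vs Sigma: Sigma wins 11–2.
Kappa vs Sigma: Kappa is ranked higher on 2+2 = 4 ballots, Sigma on 9. Sigma wins 9–4.
Sigma defeats every rival head-to-head and is the Condorcet winner.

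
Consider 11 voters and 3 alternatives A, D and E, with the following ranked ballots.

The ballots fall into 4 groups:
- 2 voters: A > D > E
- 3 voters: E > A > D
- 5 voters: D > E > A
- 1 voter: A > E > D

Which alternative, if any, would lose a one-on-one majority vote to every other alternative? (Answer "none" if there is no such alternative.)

none

Pairwise majorities:
A vs D: A preferred on 2+3+1 = 6 ballots; A wins 6–5.
A–E: E 8–3.
D vs E: 7 to 4, D.
No alternative is winless: A beats D; D beats E; E beats A. There is no Condorcet loser.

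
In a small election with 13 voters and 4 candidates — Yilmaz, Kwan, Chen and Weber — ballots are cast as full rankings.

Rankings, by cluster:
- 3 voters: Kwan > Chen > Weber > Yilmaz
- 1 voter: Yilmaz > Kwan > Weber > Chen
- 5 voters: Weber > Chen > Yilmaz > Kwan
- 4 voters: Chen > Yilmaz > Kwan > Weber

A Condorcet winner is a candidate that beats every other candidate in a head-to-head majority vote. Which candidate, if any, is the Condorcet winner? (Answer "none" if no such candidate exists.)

Pairwise majorities:
Yilmaz vs Kwan: Yilmaz wins 10–3.
Yilmaz vs Chen: Chen, 12–1.
Yilmaz vs Weber: Weber, 8–5.
Kwan vs Chen: Chen wins 9–4.
Kwan vs Weber: 8 to 5, Kwan.
Chen vs Weber: 7 to 6, Chen.
Chen defeats every rival head-to-head and is the Condorcet winner.

Chen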